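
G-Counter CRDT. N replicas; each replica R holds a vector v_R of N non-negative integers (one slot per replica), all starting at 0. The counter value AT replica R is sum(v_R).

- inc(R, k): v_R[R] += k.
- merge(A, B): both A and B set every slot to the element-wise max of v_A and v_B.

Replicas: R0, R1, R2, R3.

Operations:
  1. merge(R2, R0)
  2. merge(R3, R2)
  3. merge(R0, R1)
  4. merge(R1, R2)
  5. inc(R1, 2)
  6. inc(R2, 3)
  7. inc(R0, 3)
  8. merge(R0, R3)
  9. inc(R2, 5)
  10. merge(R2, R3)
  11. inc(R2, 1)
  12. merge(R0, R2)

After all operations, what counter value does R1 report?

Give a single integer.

Op 1: merge R2<->R0 -> R2=(0,0,0,0) R0=(0,0,0,0)
Op 2: merge R3<->R2 -> R3=(0,0,0,0) R2=(0,0,0,0)
Op 3: merge R0<->R1 -> R0=(0,0,0,0) R1=(0,0,0,0)
Op 4: merge R1<->R2 -> R1=(0,0,0,0) R2=(0,0,0,0)
Op 5: inc R1 by 2 -> R1=(0,2,0,0) value=2
Op 6: inc R2 by 3 -> R2=(0,0,3,0) value=3
Op 7: inc R0 by 3 -> R0=(3,0,0,0) value=3
Op 8: merge R0<->R3 -> R0=(3,0,0,0) R3=(3,0,0,0)
Op 9: inc R2 by 5 -> R2=(0,0,8,0) value=8
Op 10: merge R2<->R3 -> R2=(3,0,8,0) R3=(3,0,8,0)
Op 11: inc R2 by 1 -> R2=(3,0,9,0) value=12
Op 12: merge R0<->R2 -> R0=(3,0,9,0) R2=(3,0,9,0)

Answer: 2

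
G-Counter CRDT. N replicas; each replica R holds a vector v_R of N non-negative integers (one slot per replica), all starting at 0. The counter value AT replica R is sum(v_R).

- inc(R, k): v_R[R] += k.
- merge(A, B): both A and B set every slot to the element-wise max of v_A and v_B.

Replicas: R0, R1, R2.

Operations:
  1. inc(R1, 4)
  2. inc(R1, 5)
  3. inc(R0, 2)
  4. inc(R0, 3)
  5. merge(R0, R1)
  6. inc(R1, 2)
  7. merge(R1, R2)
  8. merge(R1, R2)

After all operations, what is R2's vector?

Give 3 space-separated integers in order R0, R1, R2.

Answer: 5 11 0

Derivation:
Op 1: inc R1 by 4 -> R1=(0,4,0) value=4
Op 2: inc R1 by 5 -> R1=(0,9,0) value=9
Op 3: inc R0 by 2 -> R0=(2,0,0) value=2
Op 4: inc R0 by 3 -> R0=(5,0,0) value=5
Op 5: merge R0<->R1 -> R0=(5,9,0) R1=(5,9,0)
Op 6: inc R1 by 2 -> R1=(5,11,0) value=16
Op 7: merge R1<->R2 -> R1=(5,11,0) R2=(5,11,0)
Op 8: merge R1<->R2 -> R1=(5,11,0) R2=(5,11,0)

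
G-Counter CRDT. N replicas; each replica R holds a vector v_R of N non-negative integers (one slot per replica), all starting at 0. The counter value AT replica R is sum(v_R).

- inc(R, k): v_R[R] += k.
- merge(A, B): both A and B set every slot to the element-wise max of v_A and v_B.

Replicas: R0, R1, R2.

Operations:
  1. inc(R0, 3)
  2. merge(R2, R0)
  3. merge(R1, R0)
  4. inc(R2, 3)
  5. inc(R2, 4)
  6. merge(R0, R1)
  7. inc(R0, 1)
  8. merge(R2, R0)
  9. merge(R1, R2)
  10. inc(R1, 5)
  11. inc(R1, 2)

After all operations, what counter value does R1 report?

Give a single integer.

Op 1: inc R0 by 3 -> R0=(3,0,0) value=3
Op 2: merge R2<->R0 -> R2=(3,0,0) R0=(3,0,0)
Op 3: merge R1<->R0 -> R1=(3,0,0) R0=(3,0,0)
Op 4: inc R2 by 3 -> R2=(3,0,3) value=6
Op 5: inc R2 by 4 -> R2=(3,0,7) value=10
Op 6: merge R0<->R1 -> R0=(3,0,0) R1=(3,0,0)
Op 7: inc R0 by 1 -> R0=(4,0,0) value=4
Op 8: merge R2<->R0 -> R2=(4,0,7) R0=(4,0,7)
Op 9: merge R1<->R2 -> R1=(4,0,7) R2=(4,0,7)
Op 10: inc R1 by 5 -> R1=(4,5,7) value=16
Op 11: inc R1 by 2 -> R1=(4,7,7) value=18

Answer: 18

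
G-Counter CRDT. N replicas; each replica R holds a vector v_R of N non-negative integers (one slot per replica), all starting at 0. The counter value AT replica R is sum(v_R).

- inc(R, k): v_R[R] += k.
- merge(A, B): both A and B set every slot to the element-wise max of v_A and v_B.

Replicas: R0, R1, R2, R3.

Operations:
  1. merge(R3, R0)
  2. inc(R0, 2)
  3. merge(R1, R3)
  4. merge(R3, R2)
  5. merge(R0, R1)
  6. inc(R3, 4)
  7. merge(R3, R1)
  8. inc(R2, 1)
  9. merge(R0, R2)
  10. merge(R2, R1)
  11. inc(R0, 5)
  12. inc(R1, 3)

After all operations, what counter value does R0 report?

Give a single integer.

Answer: 8

Derivation:
Op 1: merge R3<->R0 -> R3=(0,0,0,0) R0=(0,0,0,0)
Op 2: inc R0 by 2 -> R0=(2,0,0,0) value=2
Op 3: merge R1<->R3 -> R1=(0,0,0,0) R3=(0,0,0,0)
Op 4: merge R3<->R2 -> R3=(0,0,0,0) R2=(0,0,0,0)
Op 5: merge R0<->R1 -> R0=(2,0,0,0) R1=(2,0,0,0)
Op 6: inc R3 by 4 -> R3=(0,0,0,4) value=4
Op 7: merge R3<->R1 -> R3=(2,0,0,4) R1=(2,0,0,4)
Op 8: inc R2 by 1 -> R2=(0,0,1,0) value=1
Op 9: merge R0<->R2 -> R0=(2,0,1,0) R2=(2,0,1,0)
Op 10: merge R2<->R1 -> R2=(2,0,1,4) R1=(2,0,1,4)
Op 11: inc R0 by 5 -> R0=(7,0,1,0) value=8
Op 12: inc R1 by 3 -> R1=(2,3,1,4) value=10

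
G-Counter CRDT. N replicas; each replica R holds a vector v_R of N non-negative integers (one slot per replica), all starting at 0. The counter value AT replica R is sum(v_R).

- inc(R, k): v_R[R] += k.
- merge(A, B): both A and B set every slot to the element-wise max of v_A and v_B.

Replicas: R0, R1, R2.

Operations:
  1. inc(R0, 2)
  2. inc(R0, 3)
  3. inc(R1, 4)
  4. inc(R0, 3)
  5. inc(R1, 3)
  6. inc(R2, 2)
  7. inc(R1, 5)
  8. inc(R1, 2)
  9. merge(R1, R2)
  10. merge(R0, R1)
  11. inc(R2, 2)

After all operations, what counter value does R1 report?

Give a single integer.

Answer: 24

Derivation:
Op 1: inc R0 by 2 -> R0=(2,0,0) value=2
Op 2: inc R0 by 3 -> R0=(5,0,0) value=5
Op 3: inc R1 by 4 -> R1=(0,4,0) value=4
Op 4: inc R0 by 3 -> R0=(8,0,0) value=8
Op 5: inc R1 by 3 -> R1=(0,7,0) value=7
Op 6: inc R2 by 2 -> R2=(0,0,2) value=2
Op 7: inc R1 by 5 -> R1=(0,12,0) value=12
Op 8: inc R1 by 2 -> R1=(0,14,0) value=14
Op 9: merge R1<->R2 -> R1=(0,14,2) R2=(0,14,2)
Op 10: merge R0<->R1 -> R0=(8,14,2) R1=(8,14,2)
Op 11: inc R2 by 2 -> R2=(0,14,4) value=18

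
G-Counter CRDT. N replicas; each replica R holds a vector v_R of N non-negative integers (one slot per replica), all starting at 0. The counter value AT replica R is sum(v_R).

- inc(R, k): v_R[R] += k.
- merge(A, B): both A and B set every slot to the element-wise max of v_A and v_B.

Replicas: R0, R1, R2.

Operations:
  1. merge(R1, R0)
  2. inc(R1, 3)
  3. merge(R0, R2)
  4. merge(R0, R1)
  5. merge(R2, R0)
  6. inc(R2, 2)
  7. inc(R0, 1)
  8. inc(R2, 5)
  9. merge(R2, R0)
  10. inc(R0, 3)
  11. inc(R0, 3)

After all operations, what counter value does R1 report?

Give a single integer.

Op 1: merge R1<->R0 -> R1=(0,0,0) R0=(0,0,0)
Op 2: inc R1 by 3 -> R1=(0,3,0) value=3
Op 3: merge R0<->R2 -> R0=(0,0,0) R2=(0,0,0)
Op 4: merge R0<->R1 -> R0=(0,3,0) R1=(0,3,0)
Op 5: merge R2<->R0 -> R2=(0,3,0) R0=(0,3,0)
Op 6: inc R2 by 2 -> R2=(0,3,2) value=5
Op 7: inc R0 by 1 -> R0=(1,3,0) value=4
Op 8: inc R2 by 5 -> R2=(0,3,7) value=10
Op 9: merge R2<->R0 -> R2=(1,3,7) R0=(1,3,7)
Op 10: inc R0 by 3 -> R0=(4,3,7) value=14
Op 11: inc R0 by 3 -> R0=(7,3,7) value=17

Answer: 3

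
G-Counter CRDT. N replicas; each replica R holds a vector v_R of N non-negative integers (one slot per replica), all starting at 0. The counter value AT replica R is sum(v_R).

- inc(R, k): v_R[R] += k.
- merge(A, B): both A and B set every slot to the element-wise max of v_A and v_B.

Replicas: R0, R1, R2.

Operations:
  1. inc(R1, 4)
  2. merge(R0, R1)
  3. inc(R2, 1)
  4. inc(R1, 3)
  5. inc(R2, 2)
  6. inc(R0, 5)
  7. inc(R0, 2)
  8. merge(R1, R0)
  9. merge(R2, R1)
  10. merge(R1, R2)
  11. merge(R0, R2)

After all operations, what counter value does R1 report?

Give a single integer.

Answer: 17

Derivation:
Op 1: inc R1 by 4 -> R1=(0,4,0) value=4
Op 2: merge R0<->R1 -> R0=(0,4,0) R1=(0,4,0)
Op 3: inc R2 by 1 -> R2=(0,0,1) value=1
Op 4: inc R1 by 3 -> R1=(0,7,0) value=7
Op 5: inc R2 by 2 -> R2=(0,0,3) value=3
Op 6: inc R0 by 5 -> R0=(5,4,0) value=9
Op 7: inc R0 by 2 -> R0=(7,4,0) value=11
Op 8: merge R1<->R0 -> R1=(7,7,0) R0=(7,7,0)
Op 9: merge R2<->R1 -> R2=(7,7,3) R1=(7,7,3)
Op 10: merge R1<->R2 -> R1=(7,7,3) R2=(7,7,3)
Op 11: merge R0<->R2 -> R0=(7,7,3) R2=(7,7,3)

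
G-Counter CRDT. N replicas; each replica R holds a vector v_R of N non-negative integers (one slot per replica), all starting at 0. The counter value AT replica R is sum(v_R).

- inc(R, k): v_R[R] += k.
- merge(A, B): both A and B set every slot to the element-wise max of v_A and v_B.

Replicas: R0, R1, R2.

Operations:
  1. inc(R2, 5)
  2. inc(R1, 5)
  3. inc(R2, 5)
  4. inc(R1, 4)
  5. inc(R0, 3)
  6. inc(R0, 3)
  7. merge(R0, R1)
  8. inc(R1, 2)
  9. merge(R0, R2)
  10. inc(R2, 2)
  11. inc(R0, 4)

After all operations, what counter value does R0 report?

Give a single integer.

Answer: 29

Derivation:
Op 1: inc R2 by 5 -> R2=(0,0,5) value=5
Op 2: inc R1 by 5 -> R1=(0,5,0) value=5
Op 3: inc R2 by 5 -> R2=(0,0,10) value=10
Op 4: inc R1 by 4 -> R1=(0,9,0) value=9
Op 5: inc R0 by 3 -> R0=(3,0,0) value=3
Op 6: inc R0 by 3 -> R0=(6,0,0) value=6
Op 7: merge R0<->R1 -> R0=(6,9,0) R1=(6,9,0)
Op 8: inc R1 by 2 -> R1=(6,11,0) value=17
Op 9: merge R0<->R2 -> R0=(6,9,10) R2=(6,9,10)
Op 10: inc R2 by 2 -> R2=(6,9,12) value=27
Op 11: inc R0 by 4 -> R0=(10,9,10) value=29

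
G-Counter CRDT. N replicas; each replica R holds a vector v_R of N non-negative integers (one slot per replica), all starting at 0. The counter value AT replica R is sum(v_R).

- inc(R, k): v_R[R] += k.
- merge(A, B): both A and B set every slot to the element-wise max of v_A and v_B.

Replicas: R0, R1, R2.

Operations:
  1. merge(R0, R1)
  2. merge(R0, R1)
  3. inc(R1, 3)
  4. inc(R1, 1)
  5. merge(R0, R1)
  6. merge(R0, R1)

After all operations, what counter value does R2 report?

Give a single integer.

Answer: 0

Derivation:
Op 1: merge R0<->R1 -> R0=(0,0,0) R1=(0,0,0)
Op 2: merge R0<->R1 -> R0=(0,0,0) R1=(0,0,0)
Op 3: inc R1 by 3 -> R1=(0,3,0) value=3
Op 4: inc R1 by 1 -> R1=(0,4,0) value=4
Op 5: merge R0<->R1 -> R0=(0,4,0) R1=(0,4,0)
Op 6: merge R0<->R1 -> R0=(0,4,0) R1=(0,4,0)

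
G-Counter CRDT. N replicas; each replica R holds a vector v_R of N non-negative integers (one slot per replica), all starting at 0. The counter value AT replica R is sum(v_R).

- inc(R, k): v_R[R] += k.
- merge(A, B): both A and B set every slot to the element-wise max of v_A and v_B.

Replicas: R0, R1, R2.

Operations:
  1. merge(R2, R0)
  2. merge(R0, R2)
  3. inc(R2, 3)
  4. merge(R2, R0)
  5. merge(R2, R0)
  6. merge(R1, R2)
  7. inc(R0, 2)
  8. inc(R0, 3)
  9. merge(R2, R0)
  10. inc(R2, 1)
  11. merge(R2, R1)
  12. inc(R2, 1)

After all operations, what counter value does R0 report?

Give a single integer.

Answer: 8

Derivation:
Op 1: merge R2<->R0 -> R2=(0,0,0) R0=(0,0,0)
Op 2: merge R0<->R2 -> R0=(0,0,0) R2=(0,0,0)
Op 3: inc R2 by 3 -> R2=(0,0,3) value=3
Op 4: merge R2<->R0 -> R2=(0,0,3) R0=(0,0,3)
Op 5: merge R2<->R0 -> R2=(0,0,3) R0=(0,0,3)
Op 6: merge R1<->R2 -> R1=(0,0,3) R2=(0,0,3)
Op 7: inc R0 by 2 -> R0=(2,0,3) value=5
Op 8: inc R0 by 3 -> R0=(5,0,3) value=8
Op 9: merge R2<->R0 -> R2=(5,0,3) R0=(5,0,3)
Op 10: inc R2 by 1 -> R2=(5,0,4) value=9
Op 11: merge R2<->R1 -> R2=(5,0,4) R1=(5,0,4)
Op 12: inc R2 by 1 -> R2=(5,0,5) value=10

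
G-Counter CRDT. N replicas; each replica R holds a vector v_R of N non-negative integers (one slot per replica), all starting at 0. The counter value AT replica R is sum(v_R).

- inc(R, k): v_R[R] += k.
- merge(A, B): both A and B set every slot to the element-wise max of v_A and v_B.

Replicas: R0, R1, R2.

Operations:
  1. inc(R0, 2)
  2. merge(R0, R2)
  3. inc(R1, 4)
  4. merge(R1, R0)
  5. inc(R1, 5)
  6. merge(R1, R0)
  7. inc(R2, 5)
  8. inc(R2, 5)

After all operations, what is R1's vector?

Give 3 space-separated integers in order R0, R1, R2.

Op 1: inc R0 by 2 -> R0=(2,0,0) value=2
Op 2: merge R0<->R2 -> R0=(2,0,0) R2=(2,0,0)
Op 3: inc R1 by 4 -> R1=(0,4,0) value=4
Op 4: merge R1<->R0 -> R1=(2,4,0) R0=(2,4,0)
Op 5: inc R1 by 5 -> R1=(2,9,0) value=11
Op 6: merge R1<->R0 -> R1=(2,9,0) R0=(2,9,0)
Op 7: inc R2 by 5 -> R2=(2,0,5) value=7
Op 8: inc R2 by 5 -> R2=(2,0,10) value=12

Answer: 2 9 0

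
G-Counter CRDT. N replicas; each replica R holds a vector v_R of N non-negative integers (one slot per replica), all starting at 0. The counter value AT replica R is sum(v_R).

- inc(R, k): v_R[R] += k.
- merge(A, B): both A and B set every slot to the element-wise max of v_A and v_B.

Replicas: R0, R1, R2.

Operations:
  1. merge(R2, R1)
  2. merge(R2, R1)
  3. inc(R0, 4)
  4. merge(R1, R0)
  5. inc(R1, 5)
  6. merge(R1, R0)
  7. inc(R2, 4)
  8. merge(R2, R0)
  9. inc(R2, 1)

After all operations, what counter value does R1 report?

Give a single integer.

Answer: 9

Derivation:
Op 1: merge R2<->R1 -> R2=(0,0,0) R1=(0,0,0)
Op 2: merge R2<->R1 -> R2=(0,0,0) R1=(0,0,0)
Op 3: inc R0 by 4 -> R0=(4,0,0) value=4
Op 4: merge R1<->R0 -> R1=(4,0,0) R0=(4,0,0)
Op 5: inc R1 by 5 -> R1=(4,5,0) value=9
Op 6: merge R1<->R0 -> R1=(4,5,0) R0=(4,5,0)
Op 7: inc R2 by 4 -> R2=(0,0,4) value=4
Op 8: merge R2<->R0 -> R2=(4,5,4) R0=(4,5,4)
Op 9: inc R2 by 1 -> R2=(4,5,5) value=14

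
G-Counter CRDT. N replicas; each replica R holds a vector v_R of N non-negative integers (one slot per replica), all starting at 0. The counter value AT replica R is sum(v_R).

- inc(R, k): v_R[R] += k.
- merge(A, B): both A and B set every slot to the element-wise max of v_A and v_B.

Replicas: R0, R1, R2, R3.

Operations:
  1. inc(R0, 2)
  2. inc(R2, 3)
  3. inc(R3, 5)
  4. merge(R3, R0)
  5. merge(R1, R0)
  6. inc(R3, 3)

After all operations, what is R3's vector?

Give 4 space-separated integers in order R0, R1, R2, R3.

Answer: 2 0 0 8

Derivation:
Op 1: inc R0 by 2 -> R0=(2,0,0,0) value=2
Op 2: inc R2 by 3 -> R2=(0,0,3,0) value=3
Op 3: inc R3 by 5 -> R3=(0,0,0,5) value=5
Op 4: merge R3<->R0 -> R3=(2,0,0,5) R0=(2,0,0,5)
Op 5: merge R1<->R0 -> R1=(2,0,0,5) R0=(2,0,0,5)
Op 6: inc R3 by 3 -> R3=(2,0,0,8) value=10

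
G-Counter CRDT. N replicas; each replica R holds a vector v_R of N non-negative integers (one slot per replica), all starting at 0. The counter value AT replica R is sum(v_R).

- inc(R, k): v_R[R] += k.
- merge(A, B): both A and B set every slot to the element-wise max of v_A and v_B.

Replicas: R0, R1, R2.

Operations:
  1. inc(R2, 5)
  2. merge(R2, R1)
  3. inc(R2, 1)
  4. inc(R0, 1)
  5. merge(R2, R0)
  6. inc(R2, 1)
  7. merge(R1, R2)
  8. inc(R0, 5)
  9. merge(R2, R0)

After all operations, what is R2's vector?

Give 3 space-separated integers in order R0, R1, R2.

Op 1: inc R2 by 5 -> R2=(0,0,5) value=5
Op 2: merge R2<->R1 -> R2=(0,0,5) R1=(0,0,5)
Op 3: inc R2 by 1 -> R2=(0,0,6) value=6
Op 4: inc R0 by 1 -> R0=(1,0,0) value=1
Op 5: merge R2<->R0 -> R2=(1,0,6) R0=(1,0,6)
Op 6: inc R2 by 1 -> R2=(1,0,7) value=8
Op 7: merge R1<->R2 -> R1=(1,0,7) R2=(1,0,7)
Op 8: inc R0 by 5 -> R0=(6,0,6) value=12
Op 9: merge R2<->R0 -> R2=(6,0,7) R0=(6,0,7)

Answer: 6 0 7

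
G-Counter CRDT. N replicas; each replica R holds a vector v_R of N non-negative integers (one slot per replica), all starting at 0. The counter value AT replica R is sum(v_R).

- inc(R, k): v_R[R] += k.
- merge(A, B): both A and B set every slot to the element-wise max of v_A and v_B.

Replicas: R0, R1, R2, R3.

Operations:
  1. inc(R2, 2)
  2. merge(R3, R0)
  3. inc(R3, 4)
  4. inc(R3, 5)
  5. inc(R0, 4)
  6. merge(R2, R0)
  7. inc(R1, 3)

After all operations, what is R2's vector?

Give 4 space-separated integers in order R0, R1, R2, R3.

Op 1: inc R2 by 2 -> R2=(0,0,2,0) value=2
Op 2: merge R3<->R0 -> R3=(0,0,0,0) R0=(0,0,0,0)
Op 3: inc R3 by 4 -> R3=(0,0,0,4) value=4
Op 4: inc R3 by 5 -> R3=(0,0,0,9) value=9
Op 5: inc R0 by 4 -> R0=(4,0,0,0) value=4
Op 6: merge R2<->R0 -> R2=(4,0,2,0) R0=(4,0,2,0)
Op 7: inc R1 by 3 -> R1=(0,3,0,0) value=3

Answer: 4 0 2 0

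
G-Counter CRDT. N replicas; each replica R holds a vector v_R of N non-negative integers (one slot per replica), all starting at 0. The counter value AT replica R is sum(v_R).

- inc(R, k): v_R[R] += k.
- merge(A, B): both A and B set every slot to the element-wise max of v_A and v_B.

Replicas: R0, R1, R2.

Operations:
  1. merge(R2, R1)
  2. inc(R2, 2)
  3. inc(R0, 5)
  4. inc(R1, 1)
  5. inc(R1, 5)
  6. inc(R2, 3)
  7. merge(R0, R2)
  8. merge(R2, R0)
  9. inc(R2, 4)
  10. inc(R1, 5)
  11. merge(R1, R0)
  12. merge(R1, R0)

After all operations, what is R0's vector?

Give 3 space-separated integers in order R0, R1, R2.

Op 1: merge R2<->R1 -> R2=(0,0,0) R1=(0,0,0)
Op 2: inc R2 by 2 -> R2=(0,0,2) value=2
Op 3: inc R0 by 5 -> R0=(5,0,0) value=5
Op 4: inc R1 by 1 -> R1=(0,1,0) value=1
Op 5: inc R1 by 5 -> R1=(0,6,0) value=6
Op 6: inc R2 by 3 -> R2=(0,0,5) value=5
Op 7: merge R0<->R2 -> R0=(5,0,5) R2=(5,0,5)
Op 8: merge R2<->R0 -> R2=(5,0,5) R0=(5,0,5)
Op 9: inc R2 by 4 -> R2=(5,0,9) value=14
Op 10: inc R1 by 5 -> R1=(0,11,0) value=11
Op 11: merge R1<->R0 -> R1=(5,11,5) R0=(5,11,5)
Op 12: merge R1<->R0 -> R1=(5,11,5) R0=(5,11,5)

Answer: 5 11 5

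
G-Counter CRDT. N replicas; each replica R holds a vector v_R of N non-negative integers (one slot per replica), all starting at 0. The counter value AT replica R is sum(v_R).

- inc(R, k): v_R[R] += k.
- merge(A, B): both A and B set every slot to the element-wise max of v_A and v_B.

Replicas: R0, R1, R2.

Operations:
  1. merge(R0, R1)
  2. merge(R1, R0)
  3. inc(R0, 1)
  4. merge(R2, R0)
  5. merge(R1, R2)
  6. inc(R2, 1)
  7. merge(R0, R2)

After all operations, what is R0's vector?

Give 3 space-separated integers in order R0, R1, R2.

Op 1: merge R0<->R1 -> R0=(0,0,0) R1=(0,0,0)
Op 2: merge R1<->R0 -> R1=(0,0,0) R0=(0,0,0)
Op 3: inc R0 by 1 -> R0=(1,0,0) value=1
Op 4: merge R2<->R0 -> R2=(1,0,0) R0=(1,0,0)
Op 5: merge R1<->R2 -> R1=(1,0,0) R2=(1,0,0)
Op 6: inc R2 by 1 -> R2=(1,0,1) value=2
Op 7: merge R0<->R2 -> R0=(1,0,1) R2=(1,0,1)

Answer: 1 0 1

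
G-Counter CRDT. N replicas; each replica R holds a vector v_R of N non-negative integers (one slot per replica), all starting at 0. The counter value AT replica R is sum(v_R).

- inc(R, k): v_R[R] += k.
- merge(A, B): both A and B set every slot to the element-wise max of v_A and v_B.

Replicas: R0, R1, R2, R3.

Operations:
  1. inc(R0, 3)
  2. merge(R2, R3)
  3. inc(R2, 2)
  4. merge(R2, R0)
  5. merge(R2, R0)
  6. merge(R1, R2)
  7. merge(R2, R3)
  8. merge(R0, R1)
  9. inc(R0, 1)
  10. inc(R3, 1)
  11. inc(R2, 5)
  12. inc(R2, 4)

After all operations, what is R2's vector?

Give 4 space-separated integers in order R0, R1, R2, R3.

Op 1: inc R0 by 3 -> R0=(3,0,0,0) value=3
Op 2: merge R2<->R3 -> R2=(0,0,0,0) R3=(0,0,0,0)
Op 3: inc R2 by 2 -> R2=(0,0,2,0) value=2
Op 4: merge R2<->R0 -> R2=(3,0,2,0) R0=(3,0,2,0)
Op 5: merge R2<->R0 -> R2=(3,0,2,0) R0=(3,0,2,0)
Op 6: merge R1<->R2 -> R1=(3,0,2,0) R2=(3,0,2,0)
Op 7: merge R2<->R3 -> R2=(3,0,2,0) R3=(3,0,2,0)
Op 8: merge R0<->R1 -> R0=(3,0,2,0) R1=(3,0,2,0)
Op 9: inc R0 by 1 -> R0=(4,0,2,0) value=6
Op 10: inc R3 by 1 -> R3=(3,0,2,1) value=6
Op 11: inc R2 by 5 -> R2=(3,0,7,0) value=10
Op 12: inc R2 by 4 -> R2=(3,0,11,0) value=14

Answer: 3 0 11 0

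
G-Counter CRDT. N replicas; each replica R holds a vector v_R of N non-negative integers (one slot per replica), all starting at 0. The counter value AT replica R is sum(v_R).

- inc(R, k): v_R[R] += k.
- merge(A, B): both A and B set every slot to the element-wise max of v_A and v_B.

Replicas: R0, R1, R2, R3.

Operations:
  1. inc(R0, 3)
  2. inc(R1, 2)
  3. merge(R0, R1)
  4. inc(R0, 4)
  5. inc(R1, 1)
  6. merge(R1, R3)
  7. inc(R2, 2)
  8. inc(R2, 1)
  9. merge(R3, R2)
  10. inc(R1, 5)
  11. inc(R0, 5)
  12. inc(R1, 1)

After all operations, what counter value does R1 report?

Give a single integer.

Op 1: inc R0 by 3 -> R0=(3,0,0,0) value=3
Op 2: inc R1 by 2 -> R1=(0,2,0,0) value=2
Op 3: merge R0<->R1 -> R0=(3,2,0,0) R1=(3,2,0,0)
Op 4: inc R0 by 4 -> R0=(7,2,0,0) value=9
Op 5: inc R1 by 1 -> R1=(3,3,0,0) value=6
Op 6: merge R1<->R3 -> R1=(3,3,0,0) R3=(3,3,0,0)
Op 7: inc R2 by 2 -> R2=(0,0,2,0) value=2
Op 8: inc R2 by 1 -> R2=(0,0,3,0) value=3
Op 9: merge R3<->R2 -> R3=(3,3,3,0) R2=(3,3,3,0)
Op 10: inc R1 by 5 -> R1=(3,8,0,0) value=11
Op 11: inc R0 by 5 -> R0=(12,2,0,0) value=14
Op 12: inc R1 by 1 -> R1=(3,9,0,0) value=12

Answer: 12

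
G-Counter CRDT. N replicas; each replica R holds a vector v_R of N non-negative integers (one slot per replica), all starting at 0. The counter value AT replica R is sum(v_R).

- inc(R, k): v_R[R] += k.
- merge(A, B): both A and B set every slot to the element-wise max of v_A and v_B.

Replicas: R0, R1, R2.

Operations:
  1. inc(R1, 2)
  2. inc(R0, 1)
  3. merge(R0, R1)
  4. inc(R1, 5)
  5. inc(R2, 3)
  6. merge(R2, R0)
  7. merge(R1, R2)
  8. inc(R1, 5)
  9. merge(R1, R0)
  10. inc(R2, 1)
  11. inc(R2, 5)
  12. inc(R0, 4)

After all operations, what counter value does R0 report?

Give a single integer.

Answer: 20

Derivation:
Op 1: inc R1 by 2 -> R1=(0,2,0) value=2
Op 2: inc R0 by 1 -> R0=(1,0,0) value=1
Op 3: merge R0<->R1 -> R0=(1,2,0) R1=(1,2,0)
Op 4: inc R1 by 5 -> R1=(1,7,0) value=8
Op 5: inc R2 by 3 -> R2=(0,0,3) value=3
Op 6: merge R2<->R0 -> R2=(1,2,3) R0=(1,2,3)
Op 7: merge R1<->R2 -> R1=(1,7,3) R2=(1,7,3)
Op 8: inc R1 by 5 -> R1=(1,12,3) value=16
Op 9: merge R1<->R0 -> R1=(1,12,3) R0=(1,12,3)
Op 10: inc R2 by 1 -> R2=(1,7,4) value=12
Op 11: inc R2 by 5 -> R2=(1,7,9) value=17
Op 12: inc R0 by 4 -> R0=(5,12,3) value=20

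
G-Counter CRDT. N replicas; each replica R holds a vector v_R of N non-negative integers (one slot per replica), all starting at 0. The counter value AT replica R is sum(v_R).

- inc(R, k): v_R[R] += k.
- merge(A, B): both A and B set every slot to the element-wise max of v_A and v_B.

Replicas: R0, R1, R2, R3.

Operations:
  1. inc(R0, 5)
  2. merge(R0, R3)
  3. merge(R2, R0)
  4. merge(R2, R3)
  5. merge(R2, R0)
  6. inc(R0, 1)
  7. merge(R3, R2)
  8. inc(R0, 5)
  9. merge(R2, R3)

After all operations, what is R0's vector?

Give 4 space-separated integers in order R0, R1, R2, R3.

Op 1: inc R0 by 5 -> R0=(5,0,0,0) value=5
Op 2: merge R0<->R3 -> R0=(5,0,0,0) R3=(5,0,0,0)
Op 3: merge R2<->R0 -> R2=(5,0,0,0) R0=(5,0,0,0)
Op 4: merge R2<->R3 -> R2=(5,0,0,0) R3=(5,0,0,0)
Op 5: merge R2<->R0 -> R2=(5,0,0,0) R0=(5,0,0,0)
Op 6: inc R0 by 1 -> R0=(6,0,0,0) value=6
Op 7: merge R3<->R2 -> R3=(5,0,0,0) R2=(5,0,0,0)
Op 8: inc R0 by 5 -> R0=(11,0,0,0) value=11
Op 9: merge R2<->R3 -> R2=(5,0,0,0) R3=(5,0,0,0)

Answer: 11 0 0 0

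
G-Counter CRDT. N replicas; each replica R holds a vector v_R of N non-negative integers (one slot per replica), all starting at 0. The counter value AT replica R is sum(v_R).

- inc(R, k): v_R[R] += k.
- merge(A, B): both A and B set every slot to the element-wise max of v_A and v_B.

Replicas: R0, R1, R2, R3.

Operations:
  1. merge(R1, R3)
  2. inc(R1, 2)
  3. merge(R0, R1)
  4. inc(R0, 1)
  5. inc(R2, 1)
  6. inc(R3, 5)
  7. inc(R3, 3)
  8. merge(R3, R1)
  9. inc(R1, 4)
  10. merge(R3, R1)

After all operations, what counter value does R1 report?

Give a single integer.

Answer: 14

Derivation:
Op 1: merge R1<->R3 -> R1=(0,0,0,0) R3=(0,0,0,0)
Op 2: inc R1 by 2 -> R1=(0,2,0,0) value=2
Op 3: merge R0<->R1 -> R0=(0,2,0,0) R1=(0,2,0,0)
Op 4: inc R0 by 1 -> R0=(1,2,0,0) value=3
Op 5: inc R2 by 1 -> R2=(0,0,1,0) value=1
Op 6: inc R3 by 5 -> R3=(0,0,0,5) value=5
Op 7: inc R3 by 3 -> R3=(0,0,0,8) value=8
Op 8: merge R3<->R1 -> R3=(0,2,0,8) R1=(0,2,0,8)
Op 9: inc R1 by 4 -> R1=(0,6,0,8) value=14
Op 10: merge R3<->R1 -> R3=(0,6,0,8) R1=(0,6,0,8)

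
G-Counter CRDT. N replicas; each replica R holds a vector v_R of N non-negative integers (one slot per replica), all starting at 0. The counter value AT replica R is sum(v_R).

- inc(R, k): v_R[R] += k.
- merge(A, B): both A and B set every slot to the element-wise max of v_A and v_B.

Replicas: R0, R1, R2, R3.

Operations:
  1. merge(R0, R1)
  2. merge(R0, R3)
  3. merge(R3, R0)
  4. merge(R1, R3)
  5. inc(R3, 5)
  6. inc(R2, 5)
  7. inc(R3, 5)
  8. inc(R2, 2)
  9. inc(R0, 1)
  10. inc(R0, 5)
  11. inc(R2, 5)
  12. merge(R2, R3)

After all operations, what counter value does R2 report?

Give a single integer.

Answer: 22

Derivation:
Op 1: merge R0<->R1 -> R0=(0,0,0,0) R1=(0,0,0,0)
Op 2: merge R0<->R3 -> R0=(0,0,0,0) R3=(0,0,0,0)
Op 3: merge R3<->R0 -> R3=(0,0,0,0) R0=(0,0,0,0)
Op 4: merge R1<->R3 -> R1=(0,0,0,0) R3=(0,0,0,0)
Op 5: inc R3 by 5 -> R3=(0,0,0,5) value=5
Op 6: inc R2 by 5 -> R2=(0,0,5,0) value=5
Op 7: inc R3 by 5 -> R3=(0,0,0,10) value=10
Op 8: inc R2 by 2 -> R2=(0,0,7,0) value=7
Op 9: inc R0 by 1 -> R0=(1,0,0,0) value=1
Op 10: inc R0 by 5 -> R0=(6,0,0,0) value=6
Op 11: inc R2 by 5 -> R2=(0,0,12,0) value=12
Op 12: merge R2<->R3 -> R2=(0,0,12,10) R3=(0,0,12,10)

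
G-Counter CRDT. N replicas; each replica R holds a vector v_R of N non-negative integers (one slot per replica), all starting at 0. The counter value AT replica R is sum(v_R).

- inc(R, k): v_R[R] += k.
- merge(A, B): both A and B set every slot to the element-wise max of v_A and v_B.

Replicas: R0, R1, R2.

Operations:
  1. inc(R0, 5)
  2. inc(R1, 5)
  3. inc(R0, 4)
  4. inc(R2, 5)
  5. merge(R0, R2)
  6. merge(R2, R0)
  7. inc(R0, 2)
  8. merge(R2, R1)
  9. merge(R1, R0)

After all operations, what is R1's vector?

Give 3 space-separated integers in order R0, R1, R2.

Answer: 11 5 5

Derivation:
Op 1: inc R0 by 5 -> R0=(5,0,0) value=5
Op 2: inc R1 by 5 -> R1=(0,5,0) value=5
Op 3: inc R0 by 4 -> R0=(9,0,0) value=9
Op 4: inc R2 by 5 -> R2=(0,0,5) value=5
Op 5: merge R0<->R2 -> R0=(9,0,5) R2=(9,0,5)
Op 6: merge R2<->R0 -> R2=(9,0,5) R0=(9,0,5)
Op 7: inc R0 by 2 -> R0=(11,0,5) value=16
Op 8: merge R2<->R1 -> R2=(9,5,5) R1=(9,5,5)
Op 9: merge R1<->R0 -> R1=(11,5,5) R0=(11,5,5)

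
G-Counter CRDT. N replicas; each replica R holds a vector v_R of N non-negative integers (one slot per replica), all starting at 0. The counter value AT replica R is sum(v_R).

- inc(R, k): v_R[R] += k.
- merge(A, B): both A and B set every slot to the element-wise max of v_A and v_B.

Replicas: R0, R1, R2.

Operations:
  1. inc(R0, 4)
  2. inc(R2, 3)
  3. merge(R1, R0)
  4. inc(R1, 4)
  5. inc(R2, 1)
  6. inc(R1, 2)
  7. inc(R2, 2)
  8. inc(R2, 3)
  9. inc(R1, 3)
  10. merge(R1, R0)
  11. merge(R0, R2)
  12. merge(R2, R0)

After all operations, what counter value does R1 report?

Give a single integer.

Op 1: inc R0 by 4 -> R0=(4,0,0) value=4
Op 2: inc R2 by 3 -> R2=(0,0,3) value=3
Op 3: merge R1<->R0 -> R1=(4,0,0) R0=(4,0,0)
Op 4: inc R1 by 4 -> R1=(4,4,0) value=8
Op 5: inc R2 by 1 -> R2=(0,0,4) value=4
Op 6: inc R1 by 2 -> R1=(4,6,0) value=10
Op 7: inc R2 by 2 -> R2=(0,0,6) value=6
Op 8: inc R2 by 3 -> R2=(0,0,9) value=9
Op 9: inc R1 by 3 -> R1=(4,9,0) value=13
Op 10: merge R1<->R0 -> R1=(4,9,0) R0=(4,9,0)
Op 11: merge R0<->R2 -> R0=(4,9,9) R2=(4,9,9)
Op 12: merge R2<->R0 -> R2=(4,9,9) R0=(4,9,9)

Answer: 13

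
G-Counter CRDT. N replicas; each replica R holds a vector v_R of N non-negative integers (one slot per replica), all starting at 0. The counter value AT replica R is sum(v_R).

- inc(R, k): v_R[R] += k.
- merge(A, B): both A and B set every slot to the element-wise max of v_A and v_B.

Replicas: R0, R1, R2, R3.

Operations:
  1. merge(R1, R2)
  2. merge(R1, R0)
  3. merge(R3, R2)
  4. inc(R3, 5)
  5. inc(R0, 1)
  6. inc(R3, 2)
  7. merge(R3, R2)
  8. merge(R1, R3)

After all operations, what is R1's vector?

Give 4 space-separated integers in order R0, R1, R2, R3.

Answer: 0 0 0 7

Derivation:
Op 1: merge R1<->R2 -> R1=(0,0,0,0) R2=(0,0,0,0)
Op 2: merge R1<->R0 -> R1=(0,0,0,0) R0=(0,0,0,0)
Op 3: merge R3<->R2 -> R3=(0,0,0,0) R2=(0,0,0,0)
Op 4: inc R3 by 5 -> R3=(0,0,0,5) value=5
Op 5: inc R0 by 1 -> R0=(1,0,0,0) value=1
Op 6: inc R3 by 2 -> R3=(0,0,0,7) value=7
Op 7: merge R3<->R2 -> R3=(0,0,0,7) R2=(0,0,0,7)
Op 8: merge R1<->R3 -> R1=(0,0,0,7) R3=(0,0,0,7)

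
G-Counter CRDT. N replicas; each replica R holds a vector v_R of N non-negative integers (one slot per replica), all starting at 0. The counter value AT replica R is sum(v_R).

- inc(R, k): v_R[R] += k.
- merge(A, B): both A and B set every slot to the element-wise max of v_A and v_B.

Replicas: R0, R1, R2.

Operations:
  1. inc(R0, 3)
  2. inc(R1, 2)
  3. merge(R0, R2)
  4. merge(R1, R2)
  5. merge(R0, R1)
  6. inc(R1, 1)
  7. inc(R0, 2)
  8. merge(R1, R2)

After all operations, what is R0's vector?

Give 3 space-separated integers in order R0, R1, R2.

Op 1: inc R0 by 3 -> R0=(3,0,0) value=3
Op 2: inc R1 by 2 -> R1=(0,2,0) value=2
Op 3: merge R0<->R2 -> R0=(3,0,0) R2=(3,0,0)
Op 4: merge R1<->R2 -> R1=(3,2,0) R2=(3,2,0)
Op 5: merge R0<->R1 -> R0=(3,2,0) R1=(3,2,0)
Op 6: inc R1 by 1 -> R1=(3,3,0) value=6
Op 7: inc R0 by 2 -> R0=(5,2,0) value=7
Op 8: merge R1<->R2 -> R1=(3,3,0) R2=(3,3,0)

Answer: 5 2 0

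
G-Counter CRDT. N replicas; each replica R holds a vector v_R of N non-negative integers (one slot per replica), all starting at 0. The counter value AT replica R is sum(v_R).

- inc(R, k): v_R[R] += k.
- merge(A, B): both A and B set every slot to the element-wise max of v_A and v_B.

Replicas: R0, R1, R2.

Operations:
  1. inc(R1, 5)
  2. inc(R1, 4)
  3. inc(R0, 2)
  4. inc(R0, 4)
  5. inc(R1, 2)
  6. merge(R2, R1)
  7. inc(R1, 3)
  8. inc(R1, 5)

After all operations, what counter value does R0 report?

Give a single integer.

Answer: 6

Derivation:
Op 1: inc R1 by 5 -> R1=(0,5,0) value=5
Op 2: inc R1 by 4 -> R1=(0,9,0) value=9
Op 3: inc R0 by 2 -> R0=(2,0,0) value=2
Op 4: inc R0 by 4 -> R0=(6,0,0) value=6
Op 5: inc R1 by 2 -> R1=(0,11,0) value=11
Op 6: merge R2<->R1 -> R2=(0,11,0) R1=(0,11,0)
Op 7: inc R1 by 3 -> R1=(0,14,0) value=14
Op 8: inc R1 by 5 -> R1=(0,19,0) value=19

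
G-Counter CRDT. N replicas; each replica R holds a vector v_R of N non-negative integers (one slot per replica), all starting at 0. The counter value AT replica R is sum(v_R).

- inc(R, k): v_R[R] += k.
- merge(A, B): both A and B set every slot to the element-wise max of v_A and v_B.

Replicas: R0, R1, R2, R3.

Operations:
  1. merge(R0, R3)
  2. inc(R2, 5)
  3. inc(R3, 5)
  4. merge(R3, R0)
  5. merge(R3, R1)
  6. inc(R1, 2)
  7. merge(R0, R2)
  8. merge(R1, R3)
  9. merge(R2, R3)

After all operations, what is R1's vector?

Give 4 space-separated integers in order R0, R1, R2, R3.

Answer: 0 2 0 5

Derivation:
Op 1: merge R0<->R3 -> R0=(0,0,0,0) R3=(0,0,0,0)
Op 2: inc R2 by 5 -> R2=(0,0,5,0) value=5
Op 3: inc R3 by 5 -> R3=(0,0,0,5) value=5
Op 4: merge R3<->R0 -> R3=(0,0,0,5) R0=(0,0,0,5)
Op 5: merge R3<->R1 -> R3=(0,0,0,5) R1=(0,0,0,5)
Op 6: inc R1 by 2 -> R1=(0,2,0,5) value=7
Op 7: merge R0<->R2 -> R0=(0,0,5,5) R2=(0,0,5,5)
Op 8: merge R1<->R3 -> R1=(0,2,0,5) R3=(0,2,0,5)
Op 9: merge R2<->R3 -> R2=(0,2,5,5) R3=(0,2,5,5)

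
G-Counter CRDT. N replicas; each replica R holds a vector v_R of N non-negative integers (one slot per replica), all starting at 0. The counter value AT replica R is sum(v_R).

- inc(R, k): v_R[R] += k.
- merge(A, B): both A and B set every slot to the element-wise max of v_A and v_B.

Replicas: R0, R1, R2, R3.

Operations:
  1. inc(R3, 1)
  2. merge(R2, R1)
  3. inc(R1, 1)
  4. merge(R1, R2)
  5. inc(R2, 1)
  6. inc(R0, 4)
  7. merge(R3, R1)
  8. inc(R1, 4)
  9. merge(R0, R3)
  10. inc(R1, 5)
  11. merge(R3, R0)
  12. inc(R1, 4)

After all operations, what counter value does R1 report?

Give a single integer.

Op 1: inc R3 by 1 -> R3=(0,0,0,1) value=1
Op 2: merge R2<->R1 -> R2=(0,0,0,0) R1=(0,0,0,0)
Op 3: inc R1 by 1 -> R1=(0,1,0,0) value=1
Op 4: merge R1<->R2 -> R1=(0,1,0,0) R2=(0,1,0,0)
Op 5: inc R2 by 1 -> R2=(0,1,1,0) value=2
Op 6: inc R0 by 4 -> R0=(4,0,0,0) value=4
Op 7: merge R3<->R1 -> R3=(0,1,0,1) R1=(0,1,0,1)
Op 8: inc R1 by 4 -> R1=(0,5,0,1) value=6
Op 9: merge R0<->R3 -> R0=(4,1,0,1) R3=(4,1,0,1)
Op 10: inc R1 by 5 -> R1=(0,10,0,1) value=11
Op 11: merge R3<->R0 -> R3=(4,1,0,1) R0=(4,1,0,1)
Op 12: inc R1 by 4 -> R1=(0,14,0,1) value=15

Answer: 15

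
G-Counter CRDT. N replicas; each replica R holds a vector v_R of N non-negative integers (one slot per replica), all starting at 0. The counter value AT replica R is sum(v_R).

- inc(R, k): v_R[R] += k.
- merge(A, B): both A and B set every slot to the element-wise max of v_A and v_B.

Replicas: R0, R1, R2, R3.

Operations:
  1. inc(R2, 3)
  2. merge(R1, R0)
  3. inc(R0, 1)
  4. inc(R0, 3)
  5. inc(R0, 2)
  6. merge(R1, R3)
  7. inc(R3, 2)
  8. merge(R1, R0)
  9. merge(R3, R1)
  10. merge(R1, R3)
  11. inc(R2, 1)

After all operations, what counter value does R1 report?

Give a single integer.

Op 1: inc R2 by 3 -> R2=(0,0,3,0) value=3
Op 2: merge R1<->R0 -> R1=(0,0,0,0) R0=(0,0,0,0)
Op 3: inc R0 by 1 -> R0=(1,0,0,0) value=1
Op 4: inc R0 by 3 -> R0=(4,0,0,0) value=4
Op 5: inc R0 by 2 -> R0=(6,0,0,0) value=6
Op 6: merge R1<->R3 -> R1=(0,0,0,0) R3=(0,0,0,0)
Op 7: inc R3 by 2 -> R3=(0,0,0,2) value=2
Op 8: merge R1<->R0 -> R1=(6,0,0,0) R0=(6,0,0,0)
Op 9: merge R3<->R1 -> R3=(6,0,0,2) R1=(6,0,0,2)
Op 10: merge R1<->R3 -> R1=(6,0,0,2) R3=(6,0,0,2)
Op 11: inc R2 by 1 -> R2=(0,0,4,0) value=4

Answer: 8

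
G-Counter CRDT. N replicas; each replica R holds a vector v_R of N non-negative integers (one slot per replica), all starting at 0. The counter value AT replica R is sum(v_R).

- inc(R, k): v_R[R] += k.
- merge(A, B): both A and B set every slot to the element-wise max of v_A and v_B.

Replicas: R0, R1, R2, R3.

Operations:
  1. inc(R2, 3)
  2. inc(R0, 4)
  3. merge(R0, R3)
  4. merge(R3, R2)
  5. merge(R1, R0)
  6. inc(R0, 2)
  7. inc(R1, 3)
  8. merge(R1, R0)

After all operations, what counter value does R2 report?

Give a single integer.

Answer: 7

Derivation:
Op 1: inc R2 by 3 -> R2=(0,0,3,0) value=3
Op 2: inc R0 by 4 -> R0=(4,0,0,0) value=4
Op 3: merge R0<->R3 -> R0=(4,0,0,0) R3=(4,0,0,0)
Op 4: merge R3<->R2 -> R3=(4,0,3,0) R2=(4,0,3,0)
Op 5: merge R1<->R0 -> R1=(4,0,0,0) R0=(4,0,0,0)
Op 6: inc R0 by 2 -> R0=(6,0,0,0) value=6
Op 7: inc R1 by 3 -> R1=(4,3,0,0) value=7
Op 8: merge R1<->R0 -> R1=(6,3,0,0) R0=(6,3,0,0)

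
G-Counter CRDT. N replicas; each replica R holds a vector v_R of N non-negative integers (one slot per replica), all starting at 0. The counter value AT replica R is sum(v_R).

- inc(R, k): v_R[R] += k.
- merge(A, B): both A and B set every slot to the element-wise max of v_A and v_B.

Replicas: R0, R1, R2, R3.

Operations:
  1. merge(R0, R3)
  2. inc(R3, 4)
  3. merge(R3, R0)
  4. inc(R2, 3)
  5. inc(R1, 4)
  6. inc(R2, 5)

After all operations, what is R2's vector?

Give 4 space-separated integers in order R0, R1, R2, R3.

Answer: 0 0 8 0

Derivation:
Op 1: merge R0<->R3 -> R0=(0,0,0,0) R3=(0,0,0,0)
Op 2: inc R3 by 4 -> R3=(0,0,0,4) value=4
Op 3: merge R3<->R0 -> R3=(0,0,0,4) R0=(0,0,0,4)
Op 4: inc R2 by 3 -> R2=(0,0,3,0) value=3
Op 5: inc R1 by 4 -> R1=(0,4,0,0) value=4
Op 6: inc R2 by 5 -> R2=(0,0,8,0) value=8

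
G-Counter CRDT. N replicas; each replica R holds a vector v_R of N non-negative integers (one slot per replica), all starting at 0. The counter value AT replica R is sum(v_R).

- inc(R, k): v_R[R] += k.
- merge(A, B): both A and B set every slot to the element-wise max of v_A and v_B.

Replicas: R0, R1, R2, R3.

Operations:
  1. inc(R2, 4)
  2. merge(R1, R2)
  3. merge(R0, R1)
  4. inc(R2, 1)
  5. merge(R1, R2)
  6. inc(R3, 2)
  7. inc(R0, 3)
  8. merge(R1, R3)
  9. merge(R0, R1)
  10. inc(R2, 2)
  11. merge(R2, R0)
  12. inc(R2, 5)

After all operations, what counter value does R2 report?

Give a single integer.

Op 1: inc R2 by 4 -> R2=(0,0,4,0) value=4
Op 2: merge R1<->R2 -> R1=(0,0,4,0) R2=(0,0,4,0)
Op 3: merge R0<->R1 -> R0=(0,0,4,0) R1=(0,0,4,0)
Op 4: inc R2 by 1 -> R2=(0,0,5,0) value=5
Op 5: merge R1<->R2 -> R1=(0,0,5,0) R2=(0,0,5,0)
Op 6: inc R3 by 2 -> R3=(0,0,0,2) value=2
Op 7: inc R0 by 3 -> R0=(3,0,4,0) value=7
Op 8: merge R1<->R3 -> R1=(0,0,5,2) R3=(0,0,5,2)
Op 9: merge R0<->R1 -> R0=(3,0,5,2) R1=(3,0,5,2)
Op 10: inc R2 by 2 -> R2=(0,0,7,0) value=7
Op 11: merge R2<->R0 -> R2=(3,0,7,2) R0=(3,0,7,2)
Op 12: inc R2 by 5 -> R2=(3,0,12,2) value=17

Answer: 17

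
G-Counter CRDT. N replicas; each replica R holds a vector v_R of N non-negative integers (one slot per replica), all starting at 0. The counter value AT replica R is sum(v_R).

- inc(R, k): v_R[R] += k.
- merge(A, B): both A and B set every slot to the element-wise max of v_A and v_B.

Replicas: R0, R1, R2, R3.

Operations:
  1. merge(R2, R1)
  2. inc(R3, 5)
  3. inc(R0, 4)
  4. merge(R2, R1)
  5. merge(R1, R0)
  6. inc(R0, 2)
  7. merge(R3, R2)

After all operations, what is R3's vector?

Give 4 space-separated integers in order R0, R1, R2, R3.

Op 1: merge R2<->R1 -> R2=(0,0,0,0) R1=(0,0,0,0)
Op 2: inc R3 by 5 -> R3=(0,0,0,5) value=5
Op 3: inc R0 by 4 -> R0=(4,0,0,0) value=4
Op 4: merge R2<->R1 -> R2=(0,0,0,0) R1=(0,0,0,0)
Op 5: merge R1<->R0 -> R1=(4,0,0,0) R0=(4,0,0,0)
Op 6: inc R0 by 2 -> R0=(6,0,0,0) value=6
Op 7: merge R3<->R2 -> R3=(0,0,0,5) R2=(0,0,0,5)

Answer: 0 0 0 5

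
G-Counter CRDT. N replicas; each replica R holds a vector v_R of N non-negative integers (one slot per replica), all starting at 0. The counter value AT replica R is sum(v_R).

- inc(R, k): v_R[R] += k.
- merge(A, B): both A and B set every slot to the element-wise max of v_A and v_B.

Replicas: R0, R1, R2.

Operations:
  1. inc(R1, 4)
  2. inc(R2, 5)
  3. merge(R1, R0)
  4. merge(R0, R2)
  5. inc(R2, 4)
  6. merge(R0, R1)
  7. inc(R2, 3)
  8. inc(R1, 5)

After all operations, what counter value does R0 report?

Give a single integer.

Answer: 9

Derivation:
Op 1: inc R1 by 4 -> R1=(0,4,0) value=4
Op 2: inc R2 by 5 -> R2=(0,0,5) value=5
Op 3: merge R1<->R0 -> R1=(0,4,0) R0=(0,4,0)
Op 4: merge R0<->R2 -> R0=(0,4,5) R2=(0,4,5)
Op 5: inc R2 by 4 -> R2=(0,4,9) value=13
Op 6: merge R0<->R1 -> R0=(0,4,5) R1=(0,4,5)
Op 7: inc R2 by 3 -> R2=(0,4,12) value=16
Op 8: inc R1 by 5 -> R1=(0,9,5) value=14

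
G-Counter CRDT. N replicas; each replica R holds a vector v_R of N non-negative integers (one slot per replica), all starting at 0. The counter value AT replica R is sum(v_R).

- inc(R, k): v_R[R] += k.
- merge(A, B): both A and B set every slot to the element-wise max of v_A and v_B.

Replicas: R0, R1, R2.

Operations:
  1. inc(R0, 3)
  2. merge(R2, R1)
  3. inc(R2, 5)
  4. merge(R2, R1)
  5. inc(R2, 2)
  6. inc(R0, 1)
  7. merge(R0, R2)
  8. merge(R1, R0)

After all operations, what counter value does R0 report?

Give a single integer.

Answer: 11

Derivation:
Op 1: inc R0 by 3 -> R0=(3,0,0) value=3
Op 2: merge R2<->R1 -> R2=(0,0,0) R1=(0,0,0)
Op 3: inc R2 by 5 -> R2=(0,0,5) value=5
Op 4: merge R2<->R1 -> R2=(0,0,5) R1=(0,0,5)
Op 5: inc R2 by 2 -> R2=(0,0,7) value=7
Op 6: inc R0 by 1 -> R0=(4,0,0) value=4
Op 7: merge R0<->R2 -> R0=(4,0,7) R2=(4,0,7)
Op 8: merge R1<->R0 -> R1=(4,0,7) R0=(4,0,7)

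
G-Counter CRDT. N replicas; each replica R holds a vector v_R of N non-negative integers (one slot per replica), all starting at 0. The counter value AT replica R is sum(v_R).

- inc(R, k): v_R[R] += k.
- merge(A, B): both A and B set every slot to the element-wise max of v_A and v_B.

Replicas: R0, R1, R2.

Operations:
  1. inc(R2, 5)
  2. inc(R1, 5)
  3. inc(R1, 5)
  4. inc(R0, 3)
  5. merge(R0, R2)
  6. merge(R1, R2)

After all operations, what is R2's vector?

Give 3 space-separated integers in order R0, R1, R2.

Op 1: inc R2 by 5 -> R2=(0,0,5) value=5
Op 2: inc R1 by 5 -> R1=(0,5,0) value=5
Op 3: inc R1 by 5 -> R1=(0,10,0) value=10
Op 4: inc R0 by 3 -> R0=(3,0,0) value=3
Op 5: merge R0<->R2 -> R0=(3,0,5) R2=(3,0,5)
Op 6: merge R1<->R2 -> R1=(3,10,5) R2=(3,10,5)

Answer: 3 10 5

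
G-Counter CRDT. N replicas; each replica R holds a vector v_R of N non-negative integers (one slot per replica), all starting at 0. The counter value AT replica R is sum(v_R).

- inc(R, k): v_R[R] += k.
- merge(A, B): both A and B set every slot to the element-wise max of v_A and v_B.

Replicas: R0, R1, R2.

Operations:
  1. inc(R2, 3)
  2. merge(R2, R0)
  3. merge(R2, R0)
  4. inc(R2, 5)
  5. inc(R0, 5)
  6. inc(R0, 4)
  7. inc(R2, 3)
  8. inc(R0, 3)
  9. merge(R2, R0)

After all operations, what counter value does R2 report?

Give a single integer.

Answer: 23

Derivation:
Op 1: inc R2 by 3 -> R2=(0,0,3) value=3
Op 2: merge R2<->R0 -> R2=(0,0,3) R0=(0,0,3)
Op 3: merge R2<->R0 -> R2=(0,0,3) R0=(0,0,3)
Op 4: inc R2 by 5 -> R2=(0,0,8) value=8
Op 5: inc R0 by 5 -> R0=(5,0,3) value=8
Op 6: inc R0 by 4 -> R0=(9,0,3) value=12
Op 7: inc R2 by 3 -> R2=(0,0,11) value=11
Op 8: inc R0 by 3 -> R0=(12,0,3) value=15
Op 9: merge R2<->R0 -> R2=(12,0,11) R0=(12,0,11)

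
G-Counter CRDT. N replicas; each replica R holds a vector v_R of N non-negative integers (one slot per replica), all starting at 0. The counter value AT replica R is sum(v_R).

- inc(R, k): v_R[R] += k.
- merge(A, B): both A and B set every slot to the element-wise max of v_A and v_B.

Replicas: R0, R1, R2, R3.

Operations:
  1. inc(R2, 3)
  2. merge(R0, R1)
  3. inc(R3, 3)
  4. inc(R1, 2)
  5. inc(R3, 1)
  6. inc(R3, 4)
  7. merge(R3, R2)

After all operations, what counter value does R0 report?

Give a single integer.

Op 1: inc R2 by 3 -> R2=(0,0,3,0) value=3
Op 2: merge R0<->R1 -> R0=(0,0,0,0) R1=(0,0,0,0)
Op 3: inc R3 by 3 -> R3=(0,0,0,3) value=3
Op 4: inc R1 by 2 -> R1=(0,2,0,0) value=2
Op 5: inc R3 by 1 -> R3=(0,0,0,4) value=4
Op 6: inc R3 by 4 -> R3=(0,0,0,8) value=8
Op 7: merge R3<->R2 -> R3=(0,0,3,8) R2=(0,0,3,8)

Answer: 0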